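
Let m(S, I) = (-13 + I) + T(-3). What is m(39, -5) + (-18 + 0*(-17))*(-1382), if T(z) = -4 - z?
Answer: 24857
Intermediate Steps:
m(S, I) = -14 + I (m(S, I) = (-13 + I) + (-4 - 1*(-3)) = (-13 + I) + (-4 + 3) = (-13 + I) - 1 = -14 + I)
m(39, -5) + (-18 + 0*(-17))*(-1382) = (-14 - 5) + (-18 + 0*(-17))*(-1382) = -19 + (-18 + 0)*(-1382) = -19 - 18*(-1382) = -19 + 24876 = 24857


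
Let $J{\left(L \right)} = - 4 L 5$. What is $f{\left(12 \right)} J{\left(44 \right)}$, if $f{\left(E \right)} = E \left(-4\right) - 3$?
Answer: $44880$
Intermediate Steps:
$f{\left(E \right)} = -3 - 4 E$ ($f{\left(E \right)} = - 4 E - 3 = -3 - 4 E$)
$J{\left(L \right)} = - 20 L$ ($J{\left(L \right)} = - 4 \cdot 5 L = - 20 L$)
$f{\left(12 \right)} J{\left(44 \right)} = \left(-3 - 48\right) \left(\left(-20\right) 44\right) = \left(-3 - 48\right) \left(-880\right) = \left(-51\right) \left(-880\right) = 44880$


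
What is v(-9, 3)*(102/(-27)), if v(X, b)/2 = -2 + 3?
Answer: -68/9 ≈ -7.5556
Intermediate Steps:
v(X, b) = 2 (v(X, b) = 2*(-2 + 3) = 2*1 = 2)
v(-9, 3)*(102/(-27)) = 2*(102/(-27)) = 2*(102*(-1/27)) = 2*(-34/9) = -68/9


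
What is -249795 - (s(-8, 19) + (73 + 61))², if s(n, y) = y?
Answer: -273204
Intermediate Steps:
-249795 - (s(-8, 19) + (73 + 61))² = -249795 - (19 + (73 + 61))² = -249795 - (19 + 134)² = -249795 - 1*153² = -249795 - 1*23409 = -249795 - 23409 = -273204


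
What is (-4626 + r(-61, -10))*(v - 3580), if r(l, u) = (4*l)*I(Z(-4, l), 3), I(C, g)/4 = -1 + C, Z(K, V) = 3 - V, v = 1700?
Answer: 124294320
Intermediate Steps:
I(C, g) = -4 + 4*C (I(C, g) = 4*(-1 + C) = -4 + 4*C)
r(l, u) = 4*l*(8 - 4*l) (r(l, u) = (4*l)*(-4 + 4*(3 - l)) = (4*l)*(-4 + (12 - 4*l)) = (4*l)*(8 - 4*l) = 4*l*(8 - 4*l))
(-4626 + r(-61, -10))*(v - 3580) = (-4626 + 16*(-61)*(2 - 1*(-61)))*(1700 - 3580) = (-4626 + 16*(-61)*(2 + 61))*(-1880) = (-4626 + 16*(-61)*63)*(-1880) = (-4626 - 61488)*(-1880) = -66114*(-1880) = 124294320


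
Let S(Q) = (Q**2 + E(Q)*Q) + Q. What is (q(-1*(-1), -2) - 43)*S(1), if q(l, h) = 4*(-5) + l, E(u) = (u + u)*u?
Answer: -248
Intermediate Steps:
E(u) = 2*u**2 (E(u) = (2*u)*u = 2*u**2)
q(l, h) = -20 + l
S(Q) = Q + Q**2 + 2*Q**3 (S(Q) = (Q**2 + (2*Q**2)*Q) + Q = (Q**2 + 2*Q**3) + Q = Q + Q**2 + 2*Q**3)
(q(-1*(-1), -2) - 43)*S(1) = ((-20 - 1*(-1)) - 43)*(1*(1 + 1 + 2*1**2)) = ((-20 + 1) - 43)*(1*(1 + 1 + 2*1)) = (-19 - 43)*(1*(1 + 1 + 2)) = -62*4 = -248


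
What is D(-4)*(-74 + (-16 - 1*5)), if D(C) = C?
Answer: 380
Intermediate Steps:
D(-4)*(-74 + (-16 - 1*5)) = -4*(-74 + (-16 - 1*5)) = -4*(-74 + (-16 - 5)) = -4*(-74 - 21) = -4*(-95) = 380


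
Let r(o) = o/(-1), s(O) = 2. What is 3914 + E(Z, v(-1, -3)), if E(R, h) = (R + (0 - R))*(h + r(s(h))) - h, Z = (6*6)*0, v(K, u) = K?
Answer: 3915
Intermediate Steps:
Z = 0 (Z = 36*0 = 0)
r(o) = -o (r(o) = o*(-1) = -o)
E(R, h) = -h (E(R, h) = (R + (0 - R))*(h - 1*2) - h = (R - R)*(h - 2) - h = 0*(-2 + h) - h = 0 - h = -h)
3914 + E(Z, v(-1, -3)) = 3914 - 1*(-1) = 3914 + 1 = 3915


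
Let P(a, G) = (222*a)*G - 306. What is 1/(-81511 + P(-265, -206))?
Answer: 1/12037163 ≈ 8.3076e-8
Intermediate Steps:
P(a, G) = -306 + 222*G*a (P(a, G) = 222*G*a - 306 = -306 + 222*G*a)
1/(-81511 + P(-265, -206)) = 1/(-81511 + (-306 + 222*(-206)*(-265))) = 1/(-81511 + (-306 + 12118980)) = 1/(-81511 + 12118674) = 1/12037163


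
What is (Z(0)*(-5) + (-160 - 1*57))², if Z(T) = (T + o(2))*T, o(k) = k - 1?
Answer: 47089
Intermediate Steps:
o(k) = -1 + k
Z(T) = T*(1 + T) (Z(T) = (T + (-1 + 2))*T = (T + 1)*T = (1 + T)*T = T*(1 + T))
(Z(0)*(-5) + (-160 - 1*57))² = ((0*(1 + 0))*(-5) + (-160 - 1*57))² = ((0*1)*(-5) + (-160 - 57))² = (0*(-5) - 217)² = (0 - 217)² = (-217)² = 47089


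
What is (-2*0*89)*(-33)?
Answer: 0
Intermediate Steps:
(-2*0*89)*(-33) = (0*89)*(-33) = 0*(-33) = 0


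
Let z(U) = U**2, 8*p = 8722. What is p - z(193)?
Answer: -144635/4 ≈ -36159.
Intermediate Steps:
p = 4361/4 (p = (1/8)*8722 = 4361/4 ≈ 1090.3)
p - z(193) = 4361/4 - 1*193**2 = 4361/4 - 1*37249 = 4361/4 - 37249 = -144635/4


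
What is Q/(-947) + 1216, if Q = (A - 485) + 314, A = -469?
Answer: 1152192/947 ≈ 1216.7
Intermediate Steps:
Q = -640 (Q = (-469 - 485) + 314 = -954 + 314 = -640)
Q/(-947) + 1216 = -640/(-947) + 1216 = -1/947*(-640) + 1216 = 640/947 + 1216 = 1152192/947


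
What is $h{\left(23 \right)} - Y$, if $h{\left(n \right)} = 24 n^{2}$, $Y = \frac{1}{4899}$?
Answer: $\frac{62197703}{4899} \approx 12696.0$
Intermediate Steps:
$Y = \frac{1}{4899} \approx 0.00020412$
$h{\left(23 \right)} - Y = 24 \cdot 23^{2} - \frac{1}{4899} = 24 \cdot 529 - \frac{1}{4899} = 12696 - \frac{1}{4899} = \frac{62197703}{4899}$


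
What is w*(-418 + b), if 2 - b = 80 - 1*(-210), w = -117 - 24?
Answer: 99546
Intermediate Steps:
w = -141
b = -288 (b = 2 - (80 - 1*(-210)) = 2 - (80 + 210) = 2 - 1*290 = 2 - 290 = -288)
w*(-418 + b) = -141*(-418 - 288) = -141*(-706) = 99546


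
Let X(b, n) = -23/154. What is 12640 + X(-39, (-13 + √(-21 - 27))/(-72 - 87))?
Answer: 1946537/154 ≈ 12640.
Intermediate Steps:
X(b, n) = -23/154 (X(b, n) = -23*1/154 = -23/154)
12640 + X(-39, (-13 + √(-21 - 27))/(-72 - 87)) = 12640 - 23/154 = 1946537/154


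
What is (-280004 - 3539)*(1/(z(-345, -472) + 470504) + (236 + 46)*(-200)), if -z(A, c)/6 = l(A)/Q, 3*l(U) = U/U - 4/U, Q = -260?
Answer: 337461170485380971250/21102104749 ≈ 1.5992e+10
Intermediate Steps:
l(U) = 1/3 - 4/(3*U) (l(U) = (U/U - 4/U)/3 = (1 - 4/U)/3 = 1/3 - 4/(3*U))
z(A, c) = (-4 + A)/(130*A) (z(A, c) = -6*(-4 + A)/(3*A)/(-260) = -6*(-4 + A)/(3*A)*(-1)/260 = -(-1)*(-4 + A)/(130*A) = (-4 + A)/(130*A))
(-280004 - 3539)*(1/(z(-345, -472) + 470504) + (236 + 46)*(-200)) = (-280004 - 3539)*(1/((1/130)*(-4 - 345)/(-345) + 470504) + (236 + 46)*(-200)) = -283543*(1/((1/130)*(-1/345)*(-349) + 470504) + 282*(-200)) = -283543*(1/(349/44850 + 470504) - 56400) = -283543*(1/(21102104749/44850) - 56400) = -283543*(44850/21102104749 - 56400) = -283543*(-1190158707798750/21102104749) = 337461170485380971250/21102104749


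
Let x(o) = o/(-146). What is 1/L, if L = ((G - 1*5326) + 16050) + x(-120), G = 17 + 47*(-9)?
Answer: 73/753274 ≈ 9.6910e-5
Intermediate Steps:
G = -406 (G = 17 - 423 = -406)
x(o) = -o/146 (x(o) = o*(-1/146) = -o/146)
L = 753274/73 (L = ((-406 - 1*5326) + 16050) - 1/146*(-120) = ((-406 - 5326) + 16050) + 60/73 = (-5732 + 16050) + 60/73 = 10318 + 60/73 = 753274/73 ≈ 10319.)
1/L = 1/(753274/73) = 73/753274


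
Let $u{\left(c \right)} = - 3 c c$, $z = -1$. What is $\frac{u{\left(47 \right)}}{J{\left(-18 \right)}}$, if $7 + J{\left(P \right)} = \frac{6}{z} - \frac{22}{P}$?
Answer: $\frac{59643}{106} \approx 562.67$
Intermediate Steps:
$J{\left(P \right)} = -13 - \frac{22}{P}$ ($J{\left(P \right)} = -7 + \left(\frac{6}{-1} - \frac{22}{P}\right) = -7 + \left(6 \left(-1\right) - \frac{22}{P}\right) = -7 - \left(6 + \frac{22}{P}\right) = -13 - \frac{22}{P}$)
$u{\left(c \right)} = - 3 c^{2}$
$\frac{u{\left(47 \right)}}{J{\left(-18 \right)}} = \frac{\left(-3\right) 47^{2}}{-13 - \frac{22}{-18}} = \frac{\left(-3\right) 2209}{-13 - - \frac{11}{9}} = - \frac{6627}{-13 + \frac{11}{9}} = - \frac{6627}{- \frac{106}{9}} = \left(-6627\right) \left(- \frac{9}{106}\right) = \frac{59643}{106}$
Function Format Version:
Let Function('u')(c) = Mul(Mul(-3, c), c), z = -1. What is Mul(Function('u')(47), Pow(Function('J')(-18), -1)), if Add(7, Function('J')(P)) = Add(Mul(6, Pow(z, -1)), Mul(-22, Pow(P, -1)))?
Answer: Rational(59643, 106) ≈ 562.67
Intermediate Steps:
Function('J')(P) = Add(-13, Mul(-22, Pow(P, -1))) (Function('J')(P) = Add(-7, Add(Mul(6, Pow(-1, -1)), Mul(-22, Pow(P, -1)))) = Add(-7, Add(Mul(6, -1), Mul(-22, Pow(P, -1)))) = Add(-7, Add(-6, Mul(-22, Pow(P, -1)))) = Add(-13, Mul(-22, Pow(P, -1))))
Function('u')(c) = Mul(-3, Pow(c, 2))
Mul(Function('u')(47), Pow(Function('J')(-18), -1)) = Mul(Mul(-3, Pow(47, 2)), Pow(Add(-13, Mul(-22, Pow(-18, -1))), -1)) = Mul(Mul(-3, 2209), Pow(Add(-13, Mul(-22, Rational(-1, 18))), -1)) = Mul(-6627, Pow(Add(-13, Rational(11, 9)), -1)) = Mul(-6627, Pow(Rational(-106, 9), -1)) = Mul(-6627, Rational(-9, 106)) = Rational(59643, 106)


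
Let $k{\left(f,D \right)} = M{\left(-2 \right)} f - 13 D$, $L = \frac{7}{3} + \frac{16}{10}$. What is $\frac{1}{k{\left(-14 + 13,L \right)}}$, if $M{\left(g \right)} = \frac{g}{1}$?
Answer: $- \frac{15}{737} \approx -0.020353$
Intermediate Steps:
$L = \frac{59}{15}$ ($L = 7 \cdot \frac{1}{3} + 16 \cdot \frac{1}{10} = \frac{7}{3} + \frac{8}{5} = \frac{59}{15} \approx 3.9333$)
$M{\left(g \right)} = g$ ($M{\left(g \right)} = g 1 = g$)
$k{\left(f,D \right)} = - 13 D - 2 f$ ($k{\left(f,D \right)} = - 2 f - 13 D = - 13 D - 2 f$)
$\frac{1}{k{\left(-14 + 13,L \right)}} = \frac{1}{\left(-13\right) \frac{59}{15} - 2 \left(-14 + 13\right)} = \frac{1}{- \frac{767}{15} - -2} = \frac{1}{- \frac{767}{15} + 2} = \frac{1}{- \frac{737}{15}} = - \frac{15}{737}$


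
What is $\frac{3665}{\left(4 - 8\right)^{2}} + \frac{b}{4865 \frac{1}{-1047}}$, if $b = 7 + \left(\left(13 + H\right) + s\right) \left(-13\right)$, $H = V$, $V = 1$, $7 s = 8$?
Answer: $\frac{147074983}{544880} \approx 269.92$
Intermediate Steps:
$s = \frac{8}{7}$ ($s = \frac{1}{7} \cdot 8 = \frac{8}{7} \approx 1.1429$)
$H = 1$
$b = - \frac{1329}{7}$ ($b = 7 + \left(\left(13 + 1\right) + \frac{8}{7}\right) \left(-13\right) = 7 + \left(14 + \frac{8}{7}\right) \left(-13\right) = 7 + \frac{106}{7} \left(-13\right) = 7 - \frac{1378}{7} = - \frac{1329}{7} \approx -189.86$)
$\frac{3665}{\left(4 - 8\right)^{2}} + \frac{b}{4865 \frac{1}{-1047}} = \frac{3665}{\left(4 - 8\right)^{2}} - \frac{1329}{7 \frac{4865}{-1047}} = \frac{3665}{\left(-4\right)^{2}} - \frac{1329}{7 \cdot 4865 \left(- \frac{1}{1047}\right)} = \frac{3665}{16} - \frac{1329}{7 \left(- \frac{4865}{1047}\right)} = 3665 \cdot \frac{1}{16} - - \frac{1391463}{34055} = \frac{3665}{16} + \frac{1391463}{34055} = \frac{147074983}{544880}$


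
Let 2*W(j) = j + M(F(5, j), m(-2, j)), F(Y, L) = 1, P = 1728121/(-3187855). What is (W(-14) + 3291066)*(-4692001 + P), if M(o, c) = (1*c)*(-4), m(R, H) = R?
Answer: -49225813433033302488/3187855 ≈ -1.5442e+13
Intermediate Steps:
P = -1728121/3187855 (P = 1728121*(-1/3187855) = -1728121/3187855 ≈ -0.54210)
M(o, c) = -4*c (M(o, c) = c*(-4) = -4*c)
W(j) = 4 + j/2 (W(j) = (j - 4*(-2))/2 = (j + 8)/2 = (8 + j)/2 = 4 + j/2)
(W(-14) + 3291066)*(-4692001 + P) = ((4 + (1/2)*(-14)) + 3291066)*(-4692001 - 1728121/3187855) = ((4 - 7) + 3291066)*(-14957420575976/3187855) = (-3 + 3291066)*(-14957420575976/3187855) = 3291063*(-14957420575976/3187855) = -49225813433033302488/3187855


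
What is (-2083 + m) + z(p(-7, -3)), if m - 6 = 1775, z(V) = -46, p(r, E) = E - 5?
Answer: -348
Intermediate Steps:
p(r, E) = -5 + E
m = 1781 (m = 6 + 1775 = 1781)
(-2083 + m) + z(p(-7, -3)) = (-2083 + 1781) - 46 = -302 - 46 = -348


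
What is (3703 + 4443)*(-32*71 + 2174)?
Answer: -798308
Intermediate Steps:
(3703 + 4443)*(-32*71 + 2174) = 8146*(-2272 + 2174) = 8146*(-98) = -798308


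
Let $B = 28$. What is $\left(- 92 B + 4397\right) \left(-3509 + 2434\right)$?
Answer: $-1957575$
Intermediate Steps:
$\left(- 92 B + 4397\right) \left(-3509 + 2434\right) = \left(\left(-92\right) 28 + 4397\right) \left(-3509 + 2434\right) = \left(-2576 + 4397\right) \left(-1075\right) = 1821 \left(-1075\right) = -1957575$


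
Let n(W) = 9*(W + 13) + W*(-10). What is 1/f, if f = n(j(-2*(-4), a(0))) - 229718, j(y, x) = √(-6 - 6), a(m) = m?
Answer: I/(-229601*I + 2*√3) ≈ -4.3554e-6 + 6.5712e-11*I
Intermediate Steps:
j(y, x) = 2*I*√3 (j(y, x) = √(-12) = 2*I*√3)
n(W) = 117 - W (n(W) = 9*(13 + W) - 10*W = (117 + 9*W) - 10*W = 117 - W)
f = -229601 - 2*I*√3 (f = (117 - 2*I*√3) - 229718 = -229601 - 2*I*√3 ≈ -2.296e+5 - 3.4641*I)
1/f = 1/(-229601 - 2*I*√3)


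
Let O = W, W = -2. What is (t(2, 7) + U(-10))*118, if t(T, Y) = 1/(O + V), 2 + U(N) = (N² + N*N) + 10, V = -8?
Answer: 122661/5 ≈ 24532.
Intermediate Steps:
U(N) = 8 + 2*N² (U(N) = -2 + ((N² + N*N) + 10) = -2 + ((N² + N²) + 10) = -2 + (2*N² + 10) = -2 + (10 + 2*N²) = 8 + 2*N²)
O = -2
t(T, Y) = -⅒ (t(T, Y) = 1/(-2 - 8) = 1/(-10) = -⅒)
(t(2, 7) + U(-10))*118 = (-⅒ + (8 + 2*(-10)²))*118 = (-⅒ + (8 + 2*100))*118 = (-⅒ + (8 + 200))*118 = (-⅒ + 208)*118 = (2079/10)*118 = 122661/5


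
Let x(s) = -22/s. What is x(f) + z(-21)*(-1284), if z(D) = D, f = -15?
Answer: 404482/15 ≈ 26965.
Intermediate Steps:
x(f) + z(-21)*(-1284) = -22/(-15) - 21*(-1284) = -22*(-1/15) + 26964 = 22/15 + 26964 = 404482/15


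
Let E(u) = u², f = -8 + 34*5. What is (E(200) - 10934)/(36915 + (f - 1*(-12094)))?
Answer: 29066/49171 ≈ 0.59112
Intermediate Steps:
f = 162 (f = -8 + 170 = 162)
(E(200) - 10934)/(36915 + (f - 1*(-12094))) = (200² - 10934)/(36915 + (162 - 1*(-12094))) = (40000 - 10934)/(36915 + (162 + 12094)) = 29066/(36915 + 12256) = 29066/49171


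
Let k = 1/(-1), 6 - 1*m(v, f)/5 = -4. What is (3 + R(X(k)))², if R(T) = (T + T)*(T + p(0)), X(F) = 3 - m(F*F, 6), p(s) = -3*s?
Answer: 19545241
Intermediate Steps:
m(v, f) = 50 (m(v, f) = 30 - 5*(-4) = 30 + 20 = 50)
k = -1 (k = 1*(-1) = -1)
X(F) = -47 (X(F) = 3 - 1*50 = 3 - 50 = -47)
R(T) = 2*T² (R(T) = (T + T)*(T - 3*0) = (2*T)*(T + 0) = (2*T)*T = 2*T²)
(3 + R(X(k)))² = (3 + 2*(-47)²)² = (3 + 2*2209)² = (3 + 4418)² = 4421² = 19545241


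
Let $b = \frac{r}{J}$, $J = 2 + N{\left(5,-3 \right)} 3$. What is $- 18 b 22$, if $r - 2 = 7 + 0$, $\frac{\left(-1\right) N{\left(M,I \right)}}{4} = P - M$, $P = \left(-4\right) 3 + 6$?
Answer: $- \frac{1782}{67} \approx -26.597$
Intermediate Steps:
$P = -6$ ($P = -12 + 6 = -6$)
$N{\left(M,I \right)} = 24 + 4 M$ ($N{\left(M,I \right)} = - 4 \left(-6 - M\right) = 24 + 4 M$)
$r = 9$ ($r = 2 + \left(7 + 0\right) = 2 + 7 = 9$)
$J = 134$ ($J = 2 + \left(24 + 4 \cdot 5\right) 3 = 2 + \left(24 + 20\right) 3 = 2 + 44 \cdot 3 = 2 + 132 = 134$)
$b = \frac{9}{134} \approx 0.067164$
$- 18 b 22 = \left(-18\right) \frac{9}{134} \cdot 22 = \left(- \frac{81}{67}\right) 22 = - \frac{1782}{67}$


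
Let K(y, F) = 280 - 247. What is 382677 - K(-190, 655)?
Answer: 382644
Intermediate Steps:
K(y, F) = 33
382677 - K(-190, 655) = 382677 - 1*33 = 382677 - 33 = 382644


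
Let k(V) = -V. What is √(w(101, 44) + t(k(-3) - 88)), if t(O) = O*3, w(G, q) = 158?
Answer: I*√97 ≈ 9.8489*I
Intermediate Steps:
t(O) = 3*O
√(w(101, 44) + t(k(-3) - 88)) = √(158 + 3*(-1*(-3) - 88)) = √(158 + 3*(3 - 88)) = √(158 + 3*(-85)) = √(158 - 255) = √(-97) = I*√97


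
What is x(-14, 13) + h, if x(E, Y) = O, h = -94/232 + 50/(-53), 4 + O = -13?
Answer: -112807/6148 ≈ -18.349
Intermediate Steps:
O = -17 (O = -4 - 13 = -17)
h = -8291/6148 (h = -94*1/232 + 50*(-1/53) = -47/116 - 50/53 = -8291/6148 ≈ -1.3486)
x(E, Y) = -17
x(-14, 13) + h = -17 - 8291/6148 = -112807/6148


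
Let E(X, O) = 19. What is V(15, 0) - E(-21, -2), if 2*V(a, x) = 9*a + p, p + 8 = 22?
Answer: 111/2 ≈ 55.500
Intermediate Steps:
p = 14 (p = -8 + 22 = 14)
V(a, x) = 7 + 9*a/2 (V(a, x) = (9*a + 14)/2 = (14 + 9*a)/2 = 7 + 9*a/2)
V(15, 0) - E(-21, -2) = (7 + (9/2)*15) - 1*19 = (7 + 135/2) - 19 = 149/2 - 19 = 111/2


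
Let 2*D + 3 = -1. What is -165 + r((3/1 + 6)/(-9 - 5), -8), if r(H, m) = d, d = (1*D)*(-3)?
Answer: -159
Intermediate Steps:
D = -2 (D = -3/2 + (½)*(-1) = -3/2 - ½ = -2)
d = 6 (d = (1*(-2))*(-3) = -2*(-3) = 6)
r(H, m) = 6
-165 + r((3/1 + 6)/(-9 - 5), -8) = -165 + 6 = -159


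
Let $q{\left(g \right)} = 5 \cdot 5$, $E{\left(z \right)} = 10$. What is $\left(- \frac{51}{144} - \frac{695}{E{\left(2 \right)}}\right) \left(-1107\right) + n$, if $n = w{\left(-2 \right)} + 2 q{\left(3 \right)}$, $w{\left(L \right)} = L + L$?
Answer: $\frac{1237993}{16} \approx 77375.0$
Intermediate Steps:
$w{\left(L \right)} = 2 L$
$q{\left(g \right)} = 25$
$n = 46$ ($n = 2 \left(-2\right) + 2 \cdot 25 = -4 + 50 = 46$)
$\left(- \frac{51}{144} - \frac{695}{E{\left(2 \right)}}\right) \left(-1107\right) + n = \left(- \frac{51}{144} - \frac{695}{10}\right) \left(-1107\right) + 46 = \left(\left(-51\right) \frac{1}{144} - \frac{139}{2}\right) \left(-1107\right) + 46 = \left(- \frac{17}{48} - \frac{139}{2}\right) \left(-1107\right) + 46 = \left(- \frac{3353}{48}\right) \left(-1107\right) + 46 = \frac{1237257}{16} + 46 = \frac{1237993}{16}$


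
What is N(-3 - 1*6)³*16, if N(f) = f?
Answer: -11664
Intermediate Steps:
N(-3 - 1*6)³*16 = (-3 - 1*6)³*16 = (-3 - 6)³*16 = (-9)³*16 = -729*16 = -11664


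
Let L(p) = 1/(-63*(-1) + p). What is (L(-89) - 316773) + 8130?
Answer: -8024719/26 ≈ -3.0864e+5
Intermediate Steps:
L(p) = 1/(63 + p)
(L(-89) - 316773) + 8130 = (1/(63 - 89) - 316773) + 8130 = (1/(-26) - 316773) + 8130 = (-1/26 - 316773) + 8130 = -8236099/26 + 8130 = -8024719/26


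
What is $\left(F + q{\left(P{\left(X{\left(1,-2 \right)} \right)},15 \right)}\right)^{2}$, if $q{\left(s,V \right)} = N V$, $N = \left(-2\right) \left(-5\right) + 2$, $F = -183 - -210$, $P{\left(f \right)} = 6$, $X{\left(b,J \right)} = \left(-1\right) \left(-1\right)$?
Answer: $42849$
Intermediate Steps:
$X{\left(b,J \right)} = 1$
$F = 27$ ($F = -183 + 210 = 27$)
$N = 12$ ($N = 10 + 2 = 12$)
$q{\left(s,V \right)} = 12 V$
$\left(F + q{\left(P{\left(X{\left(1,-2 \right)} \right)},15 \right)}\right)^{2} = \left(27 + 12 \cdot 15\right)^{2} = \left(27 + 180\right)^{2} = 207^{2} = 42849$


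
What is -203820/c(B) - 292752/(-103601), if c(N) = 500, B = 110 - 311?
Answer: -1048478991/2590025 ≈ -404.81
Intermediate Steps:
B = -201
-203820/c(B) - 292752/(-103601) = -203820/500 - 292752/(-103601) = -203820*1/500 - 292752*(-1/103601) = -10191/25 + 292752/103601 = -1048478991/2590025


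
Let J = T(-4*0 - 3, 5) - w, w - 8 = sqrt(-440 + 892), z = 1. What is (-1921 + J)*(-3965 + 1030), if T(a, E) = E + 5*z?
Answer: 5632265 + 5870*sqrt(113) ≈ 5.6947e+6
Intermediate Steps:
T(a, E) = 5 + E (T(a, E) = E + 5*1 = E + 5 = 5 + E)
w = 8 + 2*sqrt(113) (w = 8 + sqrt(-440 + 892) = 8 + sqrt(452) = 8 + 2*sqrt(113) ≈ 29.260)
J = 2 - 2*sqrt(113) (J = (5 + 5) - (8 + 2*sqrt(113)) = 10 + (-8 - 2*sqrt(113)) = 2 - 2*sqrt(113) ≈ -19.260)
(-1921 + J)*(-3965 + 1030) = (-1921 + (2 - 2*sqrt(113)))*(-3965 + 1030) = (-1919 - 2*sqrt(113))*(-2935) = 5632265 + 5870*sqrt(113)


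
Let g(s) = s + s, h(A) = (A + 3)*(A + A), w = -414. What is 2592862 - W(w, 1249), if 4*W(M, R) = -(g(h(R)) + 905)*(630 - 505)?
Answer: 792358573/4 ≈ 1.9809e+8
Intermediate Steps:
h(A) = 2*A*(3 + A) (h(A) = (3 + A)*(2*A) = 2*A*(3 + A))
g(s) = 2*s
W(M, R) = -113125/4 - 125*R*(3 + R) (W(M, R) = (-(2*(2*R*(3 + R)) + 905)*(630 - 505))/4 = (-(4*R*(3 + R) + 905)*125)/4 = (-(905 + 4*R*(3 + R))*125)/4 = (-(113125 + 500*R*(3 + R)))/4 = (-113125 - 500*R*(3 + R))/4 = -113125/4 - 125*R*(3 + R))
2592862 - W(w, 1249) = 2592862 - (-113125/4 - 125*1249*(3 + 1249)) = 2592862 - (-113125/4 - 125*1249*1252) = 2592862 - (-113125/4 - 195468500) = 2592862 - 1*(-781987125/4) = 2592862 + 781987125/4 = 792358573/4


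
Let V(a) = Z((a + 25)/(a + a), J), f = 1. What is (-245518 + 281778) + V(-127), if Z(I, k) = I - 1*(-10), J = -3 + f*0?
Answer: 4606341/127 ≈ 36270.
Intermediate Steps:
J = -3 (J = -3 + 1*0 = -3 + 0 = -3)
Z(I, k) = 10 + I (Z(I, k) = I + 10 = 10 + I)
V(a) = 10 + (25 + a)/(2*a) (V(a) = 10 + (a + 25)/(a + a) = 10 + (25 + a)/((2*a)) = 10 + (25 + a)*(1/(2*a)) = 10 + (25 + a)/(2*a))
(-245518 + 281778) + V(-127) = (-245518 + 281778) + (½)*(25 + 21*(-127))/(-127) = 36260 + (½)*(-1/127)*(25 - 2667) = 36260 + (½)*(-1/127)*(-2642) = 36260 + 1321/127 = 4606341/127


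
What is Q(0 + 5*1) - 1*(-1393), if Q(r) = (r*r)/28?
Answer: 39029/28 ≈ 1393.9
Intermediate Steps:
Q(r) = r²/28 (Q(r) = r²*(1/28) = r²/28)
Q(0 + 5*1) - 1*(-1393) = (0 + 5*1)²/28 - 1*(-1393) = (0 + 5)²/28 + 1393 = (1/28)*5² + 1393 = (1/28)*25 + 1393 = 25/28 + 1393 = 39029/28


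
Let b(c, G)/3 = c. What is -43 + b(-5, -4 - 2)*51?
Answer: -808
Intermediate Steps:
b(c, G) = 3*c
-43 + b(-5, -4 - 2)*51 = -43 + (3*(-5))*51 = -43 - 15*51 = -43 - 765 = -808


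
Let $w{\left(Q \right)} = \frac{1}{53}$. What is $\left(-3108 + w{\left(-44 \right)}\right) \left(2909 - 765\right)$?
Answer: $- \frac{353166112}{53} \approx -6.6635 \cdot 10^{6}$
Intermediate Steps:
$w{\left(Q \right)} = \frac{1}{53}$
$\left(-3108 + w{\left(-44 \right)}\right) \left(2909 - 765\right) = \left(-3108 + \frac{1}{53}\right) \left(2909 - 765\right) = \left(- \frac{164723}{53}\right) 2144 = - \frac{353166112}{53}$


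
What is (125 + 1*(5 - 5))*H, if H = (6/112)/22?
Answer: 375/1232 ≈ 0.30438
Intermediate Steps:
H = 3/1232 (H = (6*(1/112))*(1/22) = (3/56)*(1/22) = 3/1232 ≈ 0.0024351)
(125 + 1*(5 - 5))*H = (125 + 1*(5 - 5))*(3/1232) = (125 + 1*0)*(3/1232) = (125 + 0)*(3/1232) = 125*(3/1232) = 375/1232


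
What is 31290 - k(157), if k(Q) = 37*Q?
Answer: 25481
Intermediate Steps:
31290 - k(157) = 31290 - 37*157 = 31290 - 1*5809 = 31290 - 5809 = 25481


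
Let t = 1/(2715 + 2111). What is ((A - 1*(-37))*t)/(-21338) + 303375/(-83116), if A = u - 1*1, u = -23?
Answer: -3905088186251/1069881494726 ≈ -3.6500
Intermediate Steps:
t = 1/4826 ≈ 0.00020721
A = -24 (A = -23 - 1*1 = -23 - 1 = -24)
((A - 1*(-37))*t)/(-21338) + 303375/(-83116) = ((-24 - 1*(-37))*(1/4826))/(-21338) + 303375/(-83116) = ((-24 + 37)*(1/4826))*(-1/21338) + 303375*(-1/83116) = (13*(1/4826))*(-1/21338) - 303375/83116 = (13/4826)*(-1/21338) - 303375/83116 = -13/102977188 - 303375/83116 = -3905088186251/1069881494726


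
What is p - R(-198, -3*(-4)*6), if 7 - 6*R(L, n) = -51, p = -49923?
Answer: -149798/3 ≈ -49933.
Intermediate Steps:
R(L, n) = 29/3 (R(L, n) = 7/6 - ⅙*(-51) = 7/6 + 17/2 = 29/3)
p - R(-198, -3*(-4)*6) = -49923 - 1*29/3 = -49923 - 29/3 = -149798/3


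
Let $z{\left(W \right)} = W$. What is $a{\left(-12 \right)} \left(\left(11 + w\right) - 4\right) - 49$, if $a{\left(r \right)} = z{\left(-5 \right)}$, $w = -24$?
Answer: $36$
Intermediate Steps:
$a{\left(r \right)} = -5$
$a{\left(-12 \right)} \left(\left(11 + w\right) - 4\right) - 49 = - 5 \left(\left(11 - 24\right) - 4\right) - 49 = - 5 \left(-13 - 4\right) - 49 = \left(-5\right) \left(-17\right) - 49 = 85 - 49 = 36$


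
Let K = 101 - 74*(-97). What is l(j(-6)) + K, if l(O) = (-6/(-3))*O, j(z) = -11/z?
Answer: 21848/3 ≈ 7282.7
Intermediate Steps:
l(O) = 2*O (l(O) = (-6*(-⅓))*O = 2*O)
K = 7279 (K = 101 + 7178 = 7279)
l(j(-6)) + K = 2*(-11/(-6)) + 7279 = 2*(-11*(-⅙)) + 7279 = 2*(11/6) + 7279 = 11/3 + 7279 = 21848/3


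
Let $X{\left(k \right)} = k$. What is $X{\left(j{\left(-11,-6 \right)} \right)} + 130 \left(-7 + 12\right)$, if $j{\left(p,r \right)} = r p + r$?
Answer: $710$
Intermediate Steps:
$j{\left(p,r \right)} = r + p r$ ($j{\left(p,r \right)} = p r + r = r + p r$)
$X{\left(j{\left(-11,-6 \right)} \right)} + 130 \left(-7 + 12\right) = - 6 \left(1 - 11\right) + 130 \left(-7 + 12\right) = \left(-6\right) \left(-10\right) + 130 \cdot 5 = 60 + 650 = 710$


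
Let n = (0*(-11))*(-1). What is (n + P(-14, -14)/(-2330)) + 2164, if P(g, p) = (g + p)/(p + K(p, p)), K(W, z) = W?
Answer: 5042119/2330 ≈ 2164.0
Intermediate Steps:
P(g, p) = (g + p)/(2*p) (P(g, p) = (g + p)/(p + p) = (g + p)/((2*p)) = (g + p)*(1/(2*p)) = (g + p)/(2*p))
n = 0 (n = 0*(-1) = 0)
(n + P(-14, -14)/(-2330)) + 2164 = (0 + ((½)*(-14 - 14)/(-14))/(-2330)) + 2164 = (0 + ((½)*(-1/14)*(-28))*(-1/2330)) + 2164 = (0 + 1*(-1/2330)) + 2164 = (0 - 1/2330) + 2164 = -1/2330 + 2164 = 5042119/2330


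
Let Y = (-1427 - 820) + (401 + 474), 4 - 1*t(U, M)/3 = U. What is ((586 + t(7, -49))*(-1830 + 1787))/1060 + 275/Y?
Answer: -2145762/90895 ≈ -23.607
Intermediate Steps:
t(U, M) = 12 - 3*U
Y = -1372 (Y = -2247 + 875 = -1372)
((586 + t(7, -49))*(-1830 + 1787))/1060 + 275/Y = ((586 + (12 - 3*7))*(-1830 + 1787))/1060 + 275/(-1372) = ((586 + (12 - 21))*(-43))*(1/1060) + 275*(-1/1372) = ((586 - 9)*(-43))*(1/1060) - 275/1372 = (577*(-43))*(1/1060) - 275/1372 = -24811*1/1060 - 275/1372 = -24811/1060 - 275/1372 = -2145762/90895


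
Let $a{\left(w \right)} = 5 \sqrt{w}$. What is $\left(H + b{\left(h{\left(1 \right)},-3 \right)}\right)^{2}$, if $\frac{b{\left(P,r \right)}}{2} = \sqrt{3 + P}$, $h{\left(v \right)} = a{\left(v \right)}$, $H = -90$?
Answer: $8132 - 720 \sqrt{2} \approx 7113.8$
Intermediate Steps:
$h{\left(v \right)} = 5 \sqrt{v}$
$b{\left(P,r \right)} = 2 \sqrt{3 + P}$
$\left(H + b{\left(h{\left(1 \right)},-3 \right)}\right)^{2} = \left(-90 + 2 \sqrt{3 + 5 \sqrt{1}}\right)^{2} = \left(-90 + 2 \sqrt{3 + 5 \cdot 1}\right)^{2} = \left(-90 + 2 \sqrt{3 + 5}\right)^{2} = \left(-90 + 2 \sqrt{8}\right)^{2} = \left(-90 + 2 \cdot 2 \sqrt{2}\right)^{2} = \left(-90 + 4 \sqrt{2}\right)^{2}$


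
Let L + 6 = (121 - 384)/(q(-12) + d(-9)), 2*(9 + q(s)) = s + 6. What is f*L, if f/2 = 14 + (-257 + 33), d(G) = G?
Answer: -2740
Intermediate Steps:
q(s) = -6 + s/2 (q(s) = -9 + (s + 6)/2 = -9 + (6 + s)/2 = -9 + (3 + s/2) = -6 + s/2)
L = 137/21 (L = -6 + (121 - 384)/((-6 + (½)*(-12)) - 9) = -6 - 263/((-6 - 6) - 9) = -6 - 263/(-12 - 9) = -6 - 263/(-21) = -6 - 263*(-1/21) = -6 + 263/21 = 137/21 ≈ 6.5238)
f = -420 (f = 2*(14 + (-257 + 33)) = 2*(14 - 224) = 2*(-210) = -420)
f*L = -420*137/21 = -2740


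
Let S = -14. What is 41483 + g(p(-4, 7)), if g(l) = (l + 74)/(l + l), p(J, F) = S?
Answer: 290366/7 ≈ 41481.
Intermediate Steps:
p(J, F) = -14
g(l) = (74 + l)/(2*l) (g(l) = (74 + l)/((2*l)) = (74 + l)*(1/(2*l)) = (74 + l)/(2*l))
41483 + g(p(-4, 7)) = 41483 + (1/2)*(74 - 14)/(-14) = 41483 + (1/2)*(-1/14)*60 = 41483 - 15/7 = 290366/7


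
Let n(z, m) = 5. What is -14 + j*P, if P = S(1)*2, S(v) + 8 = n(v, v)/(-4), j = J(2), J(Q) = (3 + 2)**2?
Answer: -953/2 ≈ -476.50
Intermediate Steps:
J(Q) = 25 (J(Q) = 5**2 = 25)
j = 25
S(v) = -37/4 (S(v) = -8 + 5/(-4) = -8 + 5*(-1/4) = -8 - 5/4 = -37/4)
P = -37/2 (P = -37/4*2 = -37/2 ≈ -18.500)
-14 + j*P = -14 + 25*(-37/2) = -14 - 925/2 = -953/2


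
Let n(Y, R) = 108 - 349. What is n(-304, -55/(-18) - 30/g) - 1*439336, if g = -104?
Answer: -439577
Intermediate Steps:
n(Y, R) = -241
n(-304, -55/(-18) - 30/g) - 1*439336 = -241 - 1*439336 = -241 - 439336 = -439577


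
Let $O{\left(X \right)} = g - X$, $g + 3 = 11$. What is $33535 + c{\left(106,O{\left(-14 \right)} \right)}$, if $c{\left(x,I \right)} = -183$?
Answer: $33352$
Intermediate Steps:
$g = 8$ ($g = -3 + 11 = 8$)
$O{\left(X \right)} = 8 - X$
$33535 + c{\left(106,O{\left(-14 \right)} \right)} = 33535 - 183 = 33352$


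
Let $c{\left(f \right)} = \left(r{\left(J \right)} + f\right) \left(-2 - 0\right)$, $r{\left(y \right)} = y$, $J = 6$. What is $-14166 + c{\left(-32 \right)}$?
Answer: $-14114$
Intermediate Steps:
$c{\left(f \right)} = -12 - 2 f$ ($c{\left(f \right)} = \left(6 + f\right) \left(-2 - 0\right) = \left(6 + f\right) \left(-2 + 0\right) = \left(6 + f\right) \left(-2\right) = -12 - 2 f$)
$-14166 + c{\left(-32 \right)} = -14166 - -52 = -14166 + \left(-12 + 64\right) = -14166 + 52 = -14114$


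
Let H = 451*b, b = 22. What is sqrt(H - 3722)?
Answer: 10*sqrt(62) ≈ 78.740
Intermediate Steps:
H = 9922 (H = 451*22 = 9922)
sqrt(H - 3722) = sqrt(9922 - 3722) = sqrt(6200) = 10*sqrt(62)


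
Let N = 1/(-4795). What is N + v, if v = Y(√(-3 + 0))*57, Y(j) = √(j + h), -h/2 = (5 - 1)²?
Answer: -1/4795 + 57*√(-32 + I*√3) ≈ 8.7229 + 322.56*I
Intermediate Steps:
h = -32 (h = -2*(5 - 1)² = -2*4² = -2*16 = -32)
Y(j) = √(-32 + j) (Y(j) = √(j - 32) = √(-32 + j))
N = -1/4795 ≈ -0.00020855
v = 57*√(-32 + I*√3) (v = √(-32 + √(-3 + 0))*57 = √(-32 + √(-3))*57 = √(-32 + I*√3)*57 = 57*√(-32 + I*√3) ≈ 8.7231 + 322.56*I)
N + v = -1/4795 + 57*√(-32 + I*√3)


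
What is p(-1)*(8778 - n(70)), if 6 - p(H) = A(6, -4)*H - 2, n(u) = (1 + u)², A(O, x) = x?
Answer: 14948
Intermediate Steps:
p(H) = 8 + 4*H (p(H) = 6 - (-4*H - 2) = 6 - (-2 - 4*H) = 6 + (2 + 4*H) = 8 + 4*H)
p(-1)*(8778 - n(70)) = (8 + 4*(-1))*(8778 - (1 + 70)²) = (8 - 4)*(8778 - 1*71²) = 4*(8778 - 1*5041) = 4*(8778 - 5041) = 4*3737 = 14948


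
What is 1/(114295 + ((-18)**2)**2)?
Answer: 1/219271 ≈ 4.5606e-6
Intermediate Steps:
1/(114295 + ((-18)**2)**2) = 1/(114295 + 324**2) = 1/(114295 + 104976) = 1/219271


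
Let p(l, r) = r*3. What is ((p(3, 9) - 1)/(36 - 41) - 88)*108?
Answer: -50328/5 ≈ -10066.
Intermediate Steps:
p(l, r) = 3*r
((p(3, 9) - 1)/(36 - 41) - 88)*108 = ((3*9 - 1)/(36 - 41) - 88)*108 = ((27 - 1)/(-5) - 88)*108 = (26*(-1/5) - 88)*108 = (-26/5 - 88)*108 = -466/5*108 = -50328/5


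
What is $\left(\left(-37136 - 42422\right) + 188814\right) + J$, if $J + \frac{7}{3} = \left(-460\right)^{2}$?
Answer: $\frac{962561}{3} \approx 3.2085 \cdot 10^{5}$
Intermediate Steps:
$J = \frac{634793}{3}$ ($J = - \frac{7}{3} + \left(-460\right)^{2} = - \frac{7}{3} + 211600 = \frac{634793}{3} \approx 2.116 \cdot 10^{5}$)
$\left(\left(-37136 - 42422\right) + 188814\right) + J = \left(\left(-37136 - 42422\right) + 188814\right) + \frac{634793}{3} = \left(-79558 + 188814\right) + \frac{634793}{3} = 109256 + \frac{634793}{3} = \frac{962561}{3}$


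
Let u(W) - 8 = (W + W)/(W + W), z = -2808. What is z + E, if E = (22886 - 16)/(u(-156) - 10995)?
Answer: -15435779/5493 ≈ -2810.1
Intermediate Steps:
u(W) = 9 (u(W) = 8 + (W + W)/(W + W) = 8 + (2*W)/((2*W)) = 8 + (2*W)*(1/(2*W)) = 8 + 1 = 9)
E = -11435/5493 (E = (22886 - 16)/(9 - 10995) = 22870/(-10986) = 22870*(-1/10986) = -11435/5493 ≈ -2.0817)
z + E = -2808 - 11435/5493 = -15435779/5493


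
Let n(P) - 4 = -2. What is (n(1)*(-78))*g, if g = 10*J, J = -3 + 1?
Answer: 3120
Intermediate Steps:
J = -2
g = -20 (g = 10*(-2) = -20)
n(P) = 2 (n(P) = 4 - 2 = 2)
(n(1)*(-78))*g = (2*(-78))*(-20) = -156*(-20) = 3120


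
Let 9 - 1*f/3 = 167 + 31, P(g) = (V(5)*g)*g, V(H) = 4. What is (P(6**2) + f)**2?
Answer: 21316689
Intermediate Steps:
P(g) = 4*g**2 (P(g) = (4*g)*g = 4*g**2)
f = -567 (f = 27 - 3*(167 + 31) = 27 - 3*198 = 27 - 594 = -567)
(P(6**2) + f)**2 = (4*(6**2)**2 - 567)**2 = (4*36**2 - 567)**2 = (4*1296 - 567)**2 = (5184 - 567)**2 = 4617**2 = 21316689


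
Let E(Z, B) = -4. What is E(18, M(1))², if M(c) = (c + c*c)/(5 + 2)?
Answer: 16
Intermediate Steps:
M(c) = c/7 + c²/7 (M(c) = (c + c²)/7 = (c + c²)*(⅐) = c/7 + c²/7)
E(18, M(1))² = (-4)² = 16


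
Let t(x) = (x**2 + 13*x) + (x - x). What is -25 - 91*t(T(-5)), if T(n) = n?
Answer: 3615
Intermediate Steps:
t(x) = x**2 + 13*x (t(x) = (x**2 + 13*x) + 0 = x**2 + 13*x)
-25 - 91*t(T(-5)) = -25 - (-455)*(13 - 5) = -25 - (-455)*8 = -25 - 91*(-40) = -25 + 3640 = 3615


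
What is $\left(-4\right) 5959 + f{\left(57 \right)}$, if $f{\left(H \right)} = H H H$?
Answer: $161357$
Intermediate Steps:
$f{\left(H \right)} = H^{3}$ ($f{\left(H \right)} = H^{2} H = H^{3}$)
$\left(-4\right) 5959 + f{\left(57 \right)} = \left(-4\right) 5959 + 57^{3} = -23836 + 185193 = 161357$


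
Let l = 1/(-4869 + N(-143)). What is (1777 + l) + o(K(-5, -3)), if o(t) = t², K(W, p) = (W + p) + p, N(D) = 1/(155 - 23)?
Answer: 1219857754/642707 ≈ 1898.0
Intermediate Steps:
N(D) = 1/132
K(W, p) = W + 2*p
l = -132/642707 (l = 1/(-4869 + 1/132) = 1/(-642707/132) = -132/642707 ≈ -0.00020538)
(1777 + l) + o(K(-5, -3)) = (1777 - 132/642707) + (-5 + 2*(-3))² = 1142090207/642707 + (-5 - 6)² = 1142090207/642707 + (-11)² = 1142090207/642707 + 121 = 1219857754/642707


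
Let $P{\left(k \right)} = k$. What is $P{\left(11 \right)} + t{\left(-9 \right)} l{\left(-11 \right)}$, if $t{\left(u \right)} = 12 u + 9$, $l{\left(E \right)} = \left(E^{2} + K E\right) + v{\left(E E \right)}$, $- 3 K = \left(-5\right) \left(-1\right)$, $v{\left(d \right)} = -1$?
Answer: $-13684$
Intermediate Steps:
$K = - \frac{5}{3}$ ($K = - \frac{\left(-5\right) \left(-1\right)}{3} = \left(- \frac{1}{3}\right) 5 = - \frac{5}{3} \approx -1.6667$)
$l{\left(E \right)} = -1 + E^{2} - \frac{5 E}{3}$ ($l{\left(E \right)} = \left(E^{2} - \frac{5 E}{3}\right) - 1 = -1 + E^{2} - \frac{5 E}{3}$)
$t{\left(u \right)} = 9 + 12 u$
$P{\left(11 \right)} + t{\left(-9 \right)} l{\left(-11 \right)} = 11 + \left(9 + 12 \left(-9\right)\right) \left(-1 + \left(-11\right)^{2} - - \frac{55}{3}\right) = 11 + \left(9 - 108\right) \left(-1 + 121 + \frac{55}{3}\right) = 11 - 13695 = -13684$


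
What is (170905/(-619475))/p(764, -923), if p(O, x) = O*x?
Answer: 34181/87367284940 ≈ 3.9123e-7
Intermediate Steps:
(170905/(-619475))/p(764, -923) = (170905/(-619475))/((764*(-923))) = (170905*(-1/619475))/(-705172) = -34181/123895*(-1/705172) = 34181/87367284940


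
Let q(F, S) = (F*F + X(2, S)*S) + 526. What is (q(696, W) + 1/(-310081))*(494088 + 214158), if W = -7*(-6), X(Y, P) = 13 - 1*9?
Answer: 106536767042473614/310081 ≈ 3.4358e+11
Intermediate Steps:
X(Y, P) = 4 (X(Y, P) = 13 - 9 = 4)
W = 42
q(F, S) = 526 + F**2 + 4*S (q(F, S) = (F*F + 4*S) + 526 = (F**2 + 4*S) + 526 = 526 + F**2 + 4*S)
(q(696, W) + 1/(-310081))*(494088 + 214158) = ((526 + 696**2 + 4*42) + 1/(-310081))*(494088 + 214158) = ((526 + 484416 + 168) - 1/310081)*708246 = (485110 - 1/310081)*708246 = (150423393909/310081)*708246 = 106536767042473614/310081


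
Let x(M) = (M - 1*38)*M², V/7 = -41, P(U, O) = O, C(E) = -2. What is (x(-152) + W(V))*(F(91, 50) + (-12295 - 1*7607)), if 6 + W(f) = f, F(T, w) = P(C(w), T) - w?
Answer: 87190842633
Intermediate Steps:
V = -287 (V = 7*(-41) = -287)
F(T, w) = T - w
W(f) = -6 + f
x(M) = M²*(-38 + M) (x(M) = (M - 38)*M² = (-38 + M)*M² = M²*(-38 + M))
(x(-152) + W(V))*(F(91, 50) + (-12295 - 1*7607)) = ((-152)²*(-38 - 152) + (-6 - 287))*((91 - 1*50) + (-12295 - 1*7607)) = (23104*(-190) - 293)*((91 - 50) + (-12295 - 7607)) = (-4389760 - 293)*(41 - 19902) = -4390053*(-19861) = 87190842633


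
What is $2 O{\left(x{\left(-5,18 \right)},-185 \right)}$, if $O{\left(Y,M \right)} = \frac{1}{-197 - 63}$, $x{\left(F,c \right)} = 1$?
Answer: $- \frac{1}{130} \approx -0.0076923$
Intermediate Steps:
$O{\left(Y,M \right)} = - \frac{1}{260}$ ($O{\left(Y,M \right)} = \frac{1}{-260} = - \frac{1}{260}$)
$2 O{\left(x{\left(-5,18 \right)},-185 \right)} = 2 \left(- \frac{1}{260}\right) = - \frac{1}{130}$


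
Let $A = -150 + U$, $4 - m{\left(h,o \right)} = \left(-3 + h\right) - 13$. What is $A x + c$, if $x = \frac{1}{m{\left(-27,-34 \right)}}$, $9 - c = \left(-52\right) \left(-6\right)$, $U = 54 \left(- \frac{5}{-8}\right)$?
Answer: $- \frac{57429}{188} \approx -305.47$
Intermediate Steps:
$U = \frac{135}{4}$ ($U = 54 \left(\left(-5\right) \left(- \frac{1}{8}\right)\right) = 54 \cdot \frac{5}{8} = \frac{135}{4} \approx 33.75$)
$m{\left(h,o \right)} = 20 - h$ ($m{\left(h,o \right)} = 4 - \left(\left(-3 + h\right) - 13\right) = 4 - \left(-16 + h\right) = 20 - h$)
$A = - \frac{465}{4}$ ($A = -150 + \frac{135}{4} = - \frac{465}{4} \approx -116.25$)
$c = -303$ ($c = 9 - \left(-52\right) \left(-6\right) = 9 - 312 = -303$)
$x = \frac{1}{47}$ ($x = \frac{1}{20 - -27} = \frac{1}{20 + 27} = \frac{1}{47} \approx 0.021277$)
$A x + c = \left(- \frac{465}{4}\right) \frac{1}{47} - 303 = - \frac{465}{188} - 303 = - \frac{57429}{188}$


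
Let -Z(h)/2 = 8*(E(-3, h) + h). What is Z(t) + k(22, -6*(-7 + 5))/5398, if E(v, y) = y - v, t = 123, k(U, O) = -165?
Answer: -21505797/5398 ≈ -3984.0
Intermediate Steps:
Z(h) = -48 - 32*h (Z(h) = -16*((h - 1*(-3)) + h) = -16*((h + 3) + h) = -16*((3 + h) + h) = -16*(3 + 2*h) = -2*(24 + 16*h) = -48 - 32*h)
Z(t) + k(22, -6*(-7 + 5))/5398 = (-48 - 32*123) - 165/5398 = (-48 - 3936) - 165*1/5398 = -3984 - 165/5398 = -21505797/5398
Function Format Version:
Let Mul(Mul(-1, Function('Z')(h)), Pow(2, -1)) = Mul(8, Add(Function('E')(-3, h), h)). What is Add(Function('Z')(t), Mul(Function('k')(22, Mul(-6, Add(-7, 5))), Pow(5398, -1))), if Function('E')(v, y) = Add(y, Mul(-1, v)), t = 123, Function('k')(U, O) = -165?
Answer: Rational(-21505797, 5398) ≈ -3984.0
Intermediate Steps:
Function('Z')(h) = Add(-48, Mul(-32, h)) (Function('Z')(h) = Mul(-2, Mul(8, Add(Add(h, Mul(-1, -3)), h))) = Mul(-2, Mul(8, Add(Add(h, 3), h))) = Mul(-2, Mul(8, Add(Add(3, h), h))) = Mul(-2, Mul(8, Add(3, Mul(2, h)))) = Mul(-2, Add(24, Mul(16, h))) = Add(-48, Mul(-32, h)))
Add(Function('Z')(t), Mul(Function('k')(22, Mul(-6, Add(-7, 5))), Pow(5398, -1))) = Add(Add(-48, Mul(-32, 123)), Mul(-165, Pow(5398, -1))) = Add(Add(-48, -3936), Mul(-165, Rational(1, 5398))) = Add(-3984, Rational(-165, 5398)) = Rational(-21505797, 5398)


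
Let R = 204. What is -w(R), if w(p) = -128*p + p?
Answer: 25908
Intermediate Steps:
w(p) = -127*p
-w(R) = -(-127)*204 = -1*(-25908) = 25908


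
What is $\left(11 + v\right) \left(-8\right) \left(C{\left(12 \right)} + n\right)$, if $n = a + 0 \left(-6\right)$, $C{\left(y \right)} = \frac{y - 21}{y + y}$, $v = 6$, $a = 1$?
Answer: $-85$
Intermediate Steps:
$C{\left(y \right)} = \frac{-21 + y}{2 y}$
$n = 1$ ($n = 1 + 0 \left(-6\right) = 1 + 0 = 1$)
$\left(11 + v\right) \left(-8\right) \left(C{\left(12 \right)} + n\right) = \left(11 + 6\right) \left(-8\right) \left(\frac{-21 + 12}{2 \cdot 12} + 1\right) = 17 \left(-8\right) \left(\frac{1}{2} \cdot \frac{1}{12} \left(-9\right) + 1\right) = - 136 \left(- \frac{3}{8} + 1\right) = \left(-136\right) \frac{5}{8} = -85$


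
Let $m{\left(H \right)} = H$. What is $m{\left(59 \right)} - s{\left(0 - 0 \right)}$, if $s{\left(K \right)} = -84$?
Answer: $143$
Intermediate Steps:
$m{\left(59 \right)} - s{\left(0 - 0 \right)} = 59 - -84 = 59 + 84 = 143$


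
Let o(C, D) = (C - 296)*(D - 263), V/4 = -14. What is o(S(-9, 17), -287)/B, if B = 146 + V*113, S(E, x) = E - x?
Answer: -8050/281 ≈ -28.648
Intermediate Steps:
V = -56 (V = 4*(-14) = -56)
B = -6182 (B = 146 - 56*113 = 146 - 6328 = -6182)
o(C, D) = (-296 + C)*(-263 + D)
o(S(-9, 17), -287)/B = (77848 - 296*(-287) - 263*(-9 - 1*17) + (-9 - 1*17)*(-287))/(-6182) = (77848 + 84952 - 263*(-9 - 17) + (-9 - 17)*(-287))*(-1/6182) = (77848 + 84952 - 263*(-26) - 26*(-287))*(-1/6182) = (77848 + 84952 + 6838 + 7462)*(-1/6182) = 177100*(-1/6182) = -8050/281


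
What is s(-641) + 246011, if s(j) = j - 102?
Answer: 245268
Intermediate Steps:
s(j) = -102 + j
s(-641) + 246011 = (-102 - 641) + 246011 = -743 + 246011 = 245268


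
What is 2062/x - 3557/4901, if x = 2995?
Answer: -547353/14678495 ≈ -0.037289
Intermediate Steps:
2062/x - 3557/4901 = 2062/2995 - 3557/4901 = -547353/14678495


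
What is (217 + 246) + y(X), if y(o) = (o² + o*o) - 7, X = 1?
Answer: 458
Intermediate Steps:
y(o) = -7 + 2*o² (y(o) = (o² + o²) - 7 = 2*o² - 7 = -7 + 2*o²)
(217 + 246) + y(X) = (217 + 246) + (-7 + 2*1²) = 463 + (-7 + 2*1) = 463 + (-7 + 2) = 463 - 5 = 458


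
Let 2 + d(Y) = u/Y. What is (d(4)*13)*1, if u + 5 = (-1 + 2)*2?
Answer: -143/4 ≈ -35.750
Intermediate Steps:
u = -3 (u = -5 + (-1 + 2)*2 = -5 + 1*2 = -5 + 2 = -3)
d(Y) = -2 - 3/Y
(d(4)*13)*1 = ((-2 - 3/4)*13)*1 = -11/4*13*1 = -143/4*1 = -143/4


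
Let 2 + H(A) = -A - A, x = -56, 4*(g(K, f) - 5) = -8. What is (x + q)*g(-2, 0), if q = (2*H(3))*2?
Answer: -264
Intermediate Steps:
g(K, f) = 3 (g(K, f) = 5 + (1/4)*(-8) = 5 - 2 = 3)
H(A) = -2 - 2*A (H(A) = -2 + (-A - A) = -2 - 2*A)
q = -32 (q = (2*(-2 - 2*3))*2 = (2*(-2 - 6))*2 = (2*(-8))*2 = -16*2 = -32)
(x + q)*g(-2, 0) = (-56 - 32)*3 = -88*3 = -264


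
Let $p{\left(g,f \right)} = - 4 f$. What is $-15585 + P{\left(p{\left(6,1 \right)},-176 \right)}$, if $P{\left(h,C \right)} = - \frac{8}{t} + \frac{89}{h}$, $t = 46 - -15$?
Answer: $- \frac{3808201}{244} \approx -15607.0$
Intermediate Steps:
$t = 61$ ($t = 46 + 15 = 61$)
$P{\left(h,C \right)} = - \frac{8}{61} + \frac{89}{h}$
$-15585 + P{\left(p{\left(6,1 \right)},-176 \right)} = -15585 + \left(- \frac{8}{61} + \frac{89}{\left(-4\right) 1}\right) = -15585 + \left(- \frac{8}{61} + \frac{89}{-4}\right) = -15585 + \left(- \frac{8}{61} + 89 \left(- \frac{1}{4}\right)\right) = -15585 - \frac{5461}{244} = - \frac{3808201}{244}$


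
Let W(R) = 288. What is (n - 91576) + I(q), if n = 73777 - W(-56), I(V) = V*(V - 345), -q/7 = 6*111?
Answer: 23324547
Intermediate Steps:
q = -4662 (q = -42*111 = -7*666 = -4662)
I(V) = V*(-345 + V)
n = 73489 (n = 73777 - 1*288 = 73777 - 288 = 73489)
(n - 91576) + I(q) = (73489 - 91576) - 4662*(-345 - 4662) = -18087 - 4662*(-5007) = -18087 + 23342634 = 23324547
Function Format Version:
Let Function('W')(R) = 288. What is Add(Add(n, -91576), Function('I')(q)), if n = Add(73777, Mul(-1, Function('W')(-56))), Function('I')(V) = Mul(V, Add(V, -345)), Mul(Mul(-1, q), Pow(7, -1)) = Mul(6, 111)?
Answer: 23324547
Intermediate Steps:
q = -4662 (q = Mul(-7, Mul(6, 111)) = Mul(-7, 666) = -4662)
Function('I')(V) = Mul(V, Add(-345, V))
n = 73489 (n = Add(73777, Mul(-1, 288)) = Add(73777, -288) = 73489)
Add(Add(n, -91576), Function('I')(q)) = Add(Add(73489, -91576), Mul(-4662, Add(-345, -4662))) = Add(-18087, Mul(-4662, -5007)) = Add(-18087, 23342634) = 23324547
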